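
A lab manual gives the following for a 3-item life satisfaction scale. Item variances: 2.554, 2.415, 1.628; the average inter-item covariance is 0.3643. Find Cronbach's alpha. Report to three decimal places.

α = 0.373

ΣVar(i) = 2.554 + 2.415 + 1.628 = 6.597
Sum of the 3 distinct covariances = 3 × 0.3643 = 1.0929
σ²_total = ΣVar(i) + 2·Σcov = 6.597 + 2 × 1.0929 = 8.7828
α = (3/2)·(1 − 6.597/8.7828) = 0.373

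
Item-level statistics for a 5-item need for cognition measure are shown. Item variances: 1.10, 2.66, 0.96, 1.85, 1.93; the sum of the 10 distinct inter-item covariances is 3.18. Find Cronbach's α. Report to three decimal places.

Σσ²ᵢ = 1.10 + 2.66 + 0.96 + 1.85 + 1.93 = 8.50
Sum of distinct covariances = 3.18
total variance = Σσ²ᵢ + 2·Σcov = 8.50 + 2 × 3.18 = 14.86
α = (5/4)·(1 − 8.50/14.86) = 0.535

Cronbach's α = 0.535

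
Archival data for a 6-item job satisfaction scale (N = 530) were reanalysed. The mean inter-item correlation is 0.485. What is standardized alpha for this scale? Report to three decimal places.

standardized alpha = 0.850

Standardized α = k·r̄ / (1 + (k−1)·r̄) = 6 × 0.485 / (1 + 5 × 0.485)
  = 2.9100 / 3.4250 = 0.850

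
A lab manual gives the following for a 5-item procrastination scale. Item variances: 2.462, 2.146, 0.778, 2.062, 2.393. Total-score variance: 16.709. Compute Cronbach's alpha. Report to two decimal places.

α = 0.51

Σσ²ᵢ = 2.462 + 2.146 + 0.778 + 2.062 + 2.393 = 9.841
α = (k/(k−1))·(1 − Σσ²ᵢ/σ²_T) = (5/4)·(1 − 9.841/16.709) = 0.51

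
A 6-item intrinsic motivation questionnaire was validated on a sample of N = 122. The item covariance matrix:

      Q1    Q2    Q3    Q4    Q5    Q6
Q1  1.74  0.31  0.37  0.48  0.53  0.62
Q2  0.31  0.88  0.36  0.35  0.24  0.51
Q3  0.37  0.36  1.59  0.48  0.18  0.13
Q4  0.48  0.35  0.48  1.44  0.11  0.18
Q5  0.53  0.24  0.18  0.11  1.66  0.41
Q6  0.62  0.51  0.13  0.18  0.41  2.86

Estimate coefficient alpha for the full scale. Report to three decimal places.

coefficient alpha = 0.610

Σσ²ᵢ = 1.74 + 0.88 + 1.59 + 1.44 + 1.66 + 2.86 = 10.17
Sum of off-diagonal covariances = 5.26
σ²_total = 10.17 + 2 × 5.26 = 20.69
α = (k/(k−1))·(1 − Σσ²ᵢ/σ²_total) = (6/5)·(1 − 10.17/20.69) = 0.610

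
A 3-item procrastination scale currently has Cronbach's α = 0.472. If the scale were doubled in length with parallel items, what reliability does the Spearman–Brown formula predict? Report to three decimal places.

predicted reliability = 0.641

Length factor m = 2
α' = m·α / (1 + (m−1)·α)
   = 2 × 0.472 / (1 + (2 − 1) × 0.472)
   = 0.9440 / 1.4720 = 0.641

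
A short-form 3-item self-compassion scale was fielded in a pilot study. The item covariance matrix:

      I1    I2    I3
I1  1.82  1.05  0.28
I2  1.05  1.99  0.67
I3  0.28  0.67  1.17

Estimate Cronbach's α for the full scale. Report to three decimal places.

Cronbach's α = 0.668

ΣVar(i) = 1.82 + 1.99 + 1.17 = 4.98
Σ_{i<j} σ_ij = 2.00
σ²_T = 4.98 + 2 × 2.00 = 8.98
α = (k/(k−1))·(1 − ΣVar(i)/σ²_T) = (3/2)·(1 − 4.98/8.98) = 0.668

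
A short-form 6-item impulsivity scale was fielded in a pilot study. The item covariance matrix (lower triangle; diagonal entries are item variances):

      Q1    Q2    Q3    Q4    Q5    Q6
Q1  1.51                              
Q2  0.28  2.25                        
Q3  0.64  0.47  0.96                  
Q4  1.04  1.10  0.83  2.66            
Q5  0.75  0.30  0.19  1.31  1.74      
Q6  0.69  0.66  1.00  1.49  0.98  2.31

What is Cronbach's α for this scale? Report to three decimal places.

Cronbach's α = 0.807

Σσ²ᵢ = 1.51 + 2.25 + 0.96 + 2.66 + 1.74 + 2.31 = 11.43
Sum of off-diagonal covariances = 11.73
σ²_total = 11.43 + 2 × 11.73 = 34.89
α = (k/(k−1))·(1 − Σσ²ᵢ/σ²_total) = (6/5)·(1 − 11.43/34.89) = 0.807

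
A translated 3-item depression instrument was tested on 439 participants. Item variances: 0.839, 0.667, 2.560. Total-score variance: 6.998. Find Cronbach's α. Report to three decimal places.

Cronbach's α = 0.628

sum of item variances = 0.839 + 0.667 + 2.560 = 4.066
α = (k/(k−1))·(1 − sum of item variances/σ²_total) = (3/2)·(1 − 4.066/6.998) = 0.628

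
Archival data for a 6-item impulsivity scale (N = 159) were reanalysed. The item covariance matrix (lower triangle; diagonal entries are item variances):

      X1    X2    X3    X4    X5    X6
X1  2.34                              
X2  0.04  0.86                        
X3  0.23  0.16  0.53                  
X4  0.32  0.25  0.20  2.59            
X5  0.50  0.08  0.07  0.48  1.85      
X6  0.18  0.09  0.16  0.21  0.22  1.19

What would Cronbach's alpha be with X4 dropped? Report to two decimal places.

α = 0.42

Remaining items: X1, X2, X3, X5, X6 (k = 5).
sum of item variances = 2.34 + 0.86 + 0.53 + 1.85 + 1.19 = 6.77
σ²_T = 6.77 + 2 × 1.73 = 10.23
α (item deleted) = (5/4)·(1 − 6.77/10.23) = 0.42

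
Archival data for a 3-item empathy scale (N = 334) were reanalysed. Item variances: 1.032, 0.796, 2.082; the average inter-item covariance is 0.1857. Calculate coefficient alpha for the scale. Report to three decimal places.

α = 0.333

Σσᵢ² = 1.032 + 0.796 + 2.082 = 3.910
Sum of the 3 distinct covariances = 3 × 0.1857 = 0.5571
σ²_T = Σσᵢ² + 2·Σcov = 3.910 + 2 × 0.5571 = 5.0242
α = (3/2)·(1 − 3.910/5.0242) = 0.333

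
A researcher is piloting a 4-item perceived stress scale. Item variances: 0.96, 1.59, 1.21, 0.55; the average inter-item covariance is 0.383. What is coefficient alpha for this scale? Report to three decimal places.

sum of item variances = 0.96 + 1.59 + 1.21 + 0.55 = 4.31
Sum of the 6 distinct covariances = 6 × 0.383 = 2.298
σ²_T = sum of item variances + 2·Σcov = 4.31 + 2 × 2.298 = 8.906
α = (4/3)·(1 − 4.31/8.906) = 0.688

coefficient alpha = 0.688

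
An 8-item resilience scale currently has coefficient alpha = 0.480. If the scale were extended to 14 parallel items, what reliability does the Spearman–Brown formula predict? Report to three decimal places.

predicted reliability = 0.618

Length factor m = 14/8 = 1.7500
α' = m·α / (1 + (m−1)·α)
   = 14/8 × 0.480 / (1 + (14/8 − 1) × 0.480)
   = 0.8400 / 1.3600 = 0.618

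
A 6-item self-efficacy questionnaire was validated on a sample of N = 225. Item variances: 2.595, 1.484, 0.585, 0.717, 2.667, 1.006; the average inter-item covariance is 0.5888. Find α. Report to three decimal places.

α = 0.793

ΣVar(i) = 2.595 + 1.484 + 0.585 + 0.717 + 2.667 + 1.006 = 9.054
Sum of the 15 distinct covariances = 15 × 0.5888 = 8.8320
σ²_total = ΣVar(i) + 2·Σcov = 9.054 + 2 × 8.8320 = 26.7180
α = (6/5)·(1 − 9.054/26.7180) = 0.793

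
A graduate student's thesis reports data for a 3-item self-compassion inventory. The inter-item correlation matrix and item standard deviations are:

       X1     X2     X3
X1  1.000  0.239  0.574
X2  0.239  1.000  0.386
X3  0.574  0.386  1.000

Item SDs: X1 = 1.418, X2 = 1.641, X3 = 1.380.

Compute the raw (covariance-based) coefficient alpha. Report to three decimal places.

coefficient alpha = 0.654

Σσ²ᵢ = 1.418² + 1.641² + 1.380² = 6.6080
Covariances σ_ij = r_ij · s_i · s_j:
  σ(X1,X2) = 0.239 × 1.418 × 1.641 = 0.5561
  σ(X1,X3) = 0.574 × 1.418 × 1.380 = 1.1232
  σ(X2,X3) = 0.386 × 1.641 × 1.380 = 0.8741
σ²_T = Σσ²ᵢ + 2·Σσ_ij = 6.6080 + 2 × 2.5534 = 11.7148
α = (3/2)·(1 − 6.6080/11.7148) = 0.654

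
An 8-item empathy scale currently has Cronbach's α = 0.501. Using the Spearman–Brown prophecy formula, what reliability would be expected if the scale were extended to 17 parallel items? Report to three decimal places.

predicted reliability = 0.681

Length factor m = 17/8 = 2.1250
α' = m·α / (1 + (m−1)·α)
   = 17/8 × 0.501 / (1 + (17/8 − 1) × 0.501)
   = 1.0646 / 1.5636 = 0.681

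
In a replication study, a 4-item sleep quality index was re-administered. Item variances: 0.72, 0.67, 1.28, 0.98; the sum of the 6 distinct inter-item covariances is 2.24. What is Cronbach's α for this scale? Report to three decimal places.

α = 0.735

Σσ²ᵢ = 0.72 + 0.67 + 1.28 + 0.98 = 3.65
Sum of distinct covariances = 2.24
total variance = Σσ²ᵢ + 2·Σcov = 3.65 + 2 × 2.24 = 8.13
α = (4/3)·(1 − 3.65/8.13) = 0.735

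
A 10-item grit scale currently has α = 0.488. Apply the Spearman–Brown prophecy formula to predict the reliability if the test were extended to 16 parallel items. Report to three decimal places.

predicted reliability = 0.604

Length factor m = 16/10 = 1.6000
α' = m·α / (1 + (m−1)·α)
   = 16/10 × 0.488 / (1 + (16/10 − 1) × 0.488)
   = 0.7808 / 1.2928 = 0.604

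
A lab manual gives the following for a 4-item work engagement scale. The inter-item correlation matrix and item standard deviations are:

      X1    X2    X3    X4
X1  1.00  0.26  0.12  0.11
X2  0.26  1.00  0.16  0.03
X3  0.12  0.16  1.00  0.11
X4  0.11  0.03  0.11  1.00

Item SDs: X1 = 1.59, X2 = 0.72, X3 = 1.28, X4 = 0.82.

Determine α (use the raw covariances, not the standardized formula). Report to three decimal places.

α = 0.353

Σσ²ᵢ = 1.59² + 0.72² + 1.28² + 0.82² = 5.3573
Covariances σ_ij = r_ij · s_i · s_j:
  σ(X1,X2) = 0.26 × 1.59 × 0.72 = 0.2976
  σ(X1,X3) = 0.12 × 1.59 × 1.28 = 0.2442
  σ(X1,X4) = 0.11 × 1.59 × 0.82 = 0.1434
  σ(X2,X3) = 0.16 × 0.72 × 1.28 = 0.1475
  σ(X2,X4) = 0.03 × 0.72 × 0.82 = 0.0177
  σ(X3,X4) = 0.11 × 1.28 × 0.82 = 0.1155
σ²_T = Σσ²ᵢ + 2·Σσ_ij = 5.3573 + 2 × 0.9659 = 7.2891
α = (4/3)·(1 − 5.3573/7.2891) = 0.353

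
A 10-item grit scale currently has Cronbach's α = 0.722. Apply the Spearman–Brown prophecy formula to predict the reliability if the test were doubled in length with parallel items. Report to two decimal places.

Length factor m = 2
α' = m·α / (1 + (m−1)·α)
   = 2 × 0.722 / (1 + (2 − 1) × 0.722)
   = 1.4440 / 1.7220 = 0.84

predicted reliability = 0.84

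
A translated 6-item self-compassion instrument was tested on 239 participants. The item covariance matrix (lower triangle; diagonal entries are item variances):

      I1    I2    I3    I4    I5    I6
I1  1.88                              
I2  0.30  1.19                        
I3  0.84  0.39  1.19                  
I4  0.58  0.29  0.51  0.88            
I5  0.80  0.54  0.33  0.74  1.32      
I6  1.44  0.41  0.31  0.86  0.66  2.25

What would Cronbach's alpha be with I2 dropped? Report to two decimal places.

Remaining items: I1, I3, I4, I5, I6 (k = 5).
ΣVar(i) = 1.88 + 1.19 + 0.88 + 1.32 + 2.25 = 7.52
total variance = 7.52 + 2 × 7.07 = 21.66
α (item deleted) = (5/4)·(1 − 7.52/21.66) = 0.82

Cronbach's alpha = 0.82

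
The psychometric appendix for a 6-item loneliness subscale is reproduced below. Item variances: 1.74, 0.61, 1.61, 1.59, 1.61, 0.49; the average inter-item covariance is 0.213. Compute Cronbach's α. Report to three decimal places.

α = 0.546

Σσᵢ² = 1.74 + 0.61 + 1.61 + 1.59 + 1.61 + 0.49 = 7.65
Sum of the 15 distinct covariances = 15 × 0.213 = 3.195
σ²_T = Σσᵢ² + 2·Σcov = 7.65 + 2 × 3.195 = 14.040
α = (6/5)·(1 − 7.65/14.040) = 0.546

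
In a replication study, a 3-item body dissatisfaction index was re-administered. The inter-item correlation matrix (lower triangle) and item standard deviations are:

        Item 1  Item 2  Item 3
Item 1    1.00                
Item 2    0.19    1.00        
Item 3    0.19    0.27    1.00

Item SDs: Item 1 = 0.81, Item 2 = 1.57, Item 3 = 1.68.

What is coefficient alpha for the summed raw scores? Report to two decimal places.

α = 0.43

Σσ²ᵢ = 0.81² + 1.57² + 1.68² = 5.9434
Covariances σ_ij = r_ij · s_i · s_j:
  σ(Item 1,Item 2) = 0.19 × 0.81 × 1.57 = 0.2416
  σ(Item 1,Item 3) = 0.19 × 0.81 × 1.68 = 0.2586
  σ(Item 2,Item 3) = 0.27 × 1.57 × 1.68 = 0.7122
σ²_T = Σσ²ᵢ + 2·Σσ_ij = 5.9434 + 2 × 1.2124 = 8.3682
α = (3/2)·(1 − 5.9434/8.3682) = 0.43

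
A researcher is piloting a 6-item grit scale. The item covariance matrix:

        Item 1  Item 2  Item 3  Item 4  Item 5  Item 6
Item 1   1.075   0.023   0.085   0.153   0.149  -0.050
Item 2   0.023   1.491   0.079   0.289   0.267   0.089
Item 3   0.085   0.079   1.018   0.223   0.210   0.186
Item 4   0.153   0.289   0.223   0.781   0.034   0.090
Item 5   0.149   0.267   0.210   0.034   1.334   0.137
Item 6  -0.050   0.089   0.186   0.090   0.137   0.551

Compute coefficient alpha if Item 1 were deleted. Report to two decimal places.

Remaining items: Item 2, Item 3, Item 4, Item 5, Item 6 (k = 5).
Σσ²ᵢ = 1.491 + 1.018 + 0.781 + 1.334 + 0.551 = 5.175
σ²_T = 5.175 + 2 × 1.604 = 8.383
α (item deleted) = (5/4)·(1 − 5.175/8.383) = 0.48

α = 0.48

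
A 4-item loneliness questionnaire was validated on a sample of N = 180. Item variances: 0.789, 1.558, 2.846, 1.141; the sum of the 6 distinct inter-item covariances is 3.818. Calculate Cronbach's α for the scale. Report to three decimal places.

Cronbach's α = 0.729

Σσᵢ² = 0.789 + 1.558 + 2.846 + 1.141 = 6.334
Sum of distinct covariances = 3.818
Var(T) = Σσᵢ² + 2·Σcov = 6.334 + 2 × 3.818 = 13.970
α = (4/3)·(1 − 6.334/13.970) = 0.729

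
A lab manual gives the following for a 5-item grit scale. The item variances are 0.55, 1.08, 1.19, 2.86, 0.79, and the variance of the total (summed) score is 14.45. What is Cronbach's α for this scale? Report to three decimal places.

Cronbach's α = 0.690

ΣVar(i) = 0.55 + 1.08 + 1.19 + 2.86 + 0.79 = 6.47
α = (k/(k−1))·(1 − ΣVar(i)/σ²_T) = (5/4)·(1 − 6.47/14.45) = 0.690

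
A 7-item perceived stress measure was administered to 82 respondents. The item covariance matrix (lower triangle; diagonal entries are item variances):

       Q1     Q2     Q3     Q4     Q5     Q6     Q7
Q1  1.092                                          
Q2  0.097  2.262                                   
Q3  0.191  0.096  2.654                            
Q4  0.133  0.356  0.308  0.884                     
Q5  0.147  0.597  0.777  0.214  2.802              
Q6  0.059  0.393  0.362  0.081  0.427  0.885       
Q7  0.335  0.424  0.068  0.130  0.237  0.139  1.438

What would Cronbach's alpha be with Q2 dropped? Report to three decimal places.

Remaining items: Q1, Q3, Q4, Q5, Q6, Q7 (k = 6).
sum of item variances = 1.092 + 2.654 + 0.884 + 2.802 + 0.885 + 1.438 = 9.755
σ²_total = 9.755 + 2 × 3.608 = 16.971
α (item deleted) = (6/5)·(1 − 9.755/16.971) = 0.510

α = 0.510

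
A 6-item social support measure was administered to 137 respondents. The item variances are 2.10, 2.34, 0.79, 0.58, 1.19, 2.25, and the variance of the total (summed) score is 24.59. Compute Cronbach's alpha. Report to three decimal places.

Cronbach's alpha = 0.749

ΣVar(i) = 2.10 + 2.34 + 0.79 + 0.58 + 1.19 + 2.25 = 9.25
α = (k/(k−1))·(1 − ΣVar(i)/σ²_total) = (6/5)·(1 − 9.25/24.59) = 0.749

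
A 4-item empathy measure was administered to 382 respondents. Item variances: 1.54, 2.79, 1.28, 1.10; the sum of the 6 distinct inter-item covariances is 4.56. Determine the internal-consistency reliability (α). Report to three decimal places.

ΣVar(i) = 1.54 + 2.79 + 1.28 + 1.10 = 6.71
Sum of distinct covariances = 4.56
Var(T) = ΣVar(i) + 2·Σcov = 6.71 + 2 × 4.56 = 15.83
α = (4/3)·(1 − 6.71/15.83) = 0.768

α = 0.768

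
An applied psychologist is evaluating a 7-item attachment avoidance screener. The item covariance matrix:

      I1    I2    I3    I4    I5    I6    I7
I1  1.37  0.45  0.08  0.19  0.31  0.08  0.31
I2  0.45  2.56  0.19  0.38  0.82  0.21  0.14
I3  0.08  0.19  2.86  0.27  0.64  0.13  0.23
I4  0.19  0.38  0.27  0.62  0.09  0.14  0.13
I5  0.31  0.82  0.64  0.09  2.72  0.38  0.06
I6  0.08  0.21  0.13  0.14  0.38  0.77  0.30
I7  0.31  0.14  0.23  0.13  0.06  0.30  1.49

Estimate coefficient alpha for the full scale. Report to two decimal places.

sum of item variances = 1.37 + 2.56 + 2.86 + 0.62 + 2.72 + 0.77 + 1.49 = 12.39
Sum of off-diagonal covariances = 5.53
Var(T) = 12.39 + 2 × 5.53 = 23.45
α = (k/(k−1))·(1 − sum of item variances/Var(T)) = (7/6)·(1 − 12.39/23.45) = 0.55

coefficient alpha = 0.55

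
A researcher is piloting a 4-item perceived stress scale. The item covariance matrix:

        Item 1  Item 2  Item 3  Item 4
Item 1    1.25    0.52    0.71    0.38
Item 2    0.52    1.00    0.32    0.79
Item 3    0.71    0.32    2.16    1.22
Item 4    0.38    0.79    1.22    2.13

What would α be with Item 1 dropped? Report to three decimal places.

α = 0.703

Remaining items: Item 2, Item 3, Item 4 (k = 3).
Σσᵢ² = 1.00 + 2.16 + 2.13 = 5.29
σ²_total = 5.29 + 2 × 2.33 = 9.95
α (item deleted) = (3/2)·(1 − 5.29/9.95) = 0.703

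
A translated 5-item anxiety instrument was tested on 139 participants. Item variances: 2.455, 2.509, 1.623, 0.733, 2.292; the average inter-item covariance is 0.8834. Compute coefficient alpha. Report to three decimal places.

ΣVar(i) = 2.455 + 2.509 + 1.623 + 0.733 + 2.292 = 9.612
Sum of the 10 distinct covariances = 10 × 0.8834 = 8.8340
σ²_total = ΣVar(i) + 2·Σcov = 9.612 + 2 × 8.8340 = 27.2800
α = (5/4)·(1 − 9.612/27.2800) = 0.810

α = 0.810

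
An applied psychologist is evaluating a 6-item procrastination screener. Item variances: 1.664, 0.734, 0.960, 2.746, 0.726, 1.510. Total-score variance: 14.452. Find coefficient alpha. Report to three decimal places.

Σσ²ᵢ = 1.664 + 0.734 + 0.960 + 2.746 + 0.726 + 1.510 = 8.340
α = (k/(k−1))·(1 − Σσ²ᵢ/Var(T)) = (6/5)·(1 − 8.340/14.452) = 0.508

α = 0.508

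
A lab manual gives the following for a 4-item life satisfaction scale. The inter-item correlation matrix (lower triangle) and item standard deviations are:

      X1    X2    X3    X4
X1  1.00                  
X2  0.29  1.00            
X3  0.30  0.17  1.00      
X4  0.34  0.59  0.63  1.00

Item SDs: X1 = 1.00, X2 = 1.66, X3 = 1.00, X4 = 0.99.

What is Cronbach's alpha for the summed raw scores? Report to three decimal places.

α = 0.681

Σσ²ᵢ = 1.00² + 1.66² + 1.00² + 0.99² = 5.7357
Covariances σ_ij = r_ij · s_i · s_j:
  σ(X1,X2) = 0.29 × 1.00 × 1.66 = 0.4814
  σ(X1,X3) = 0.30 × 1.00 × 1.00 = 0.3000
  σ(X1,X4) = 0.34 × 1.00 × 0.99 = 0.3366
  σ(X2,X3) = 0.17 × 1.66 × 1.00 = 0.2822
  σ(X2,X4) = 0.59 × 1.66 × 0.99 = 0.9696
  σ(X3,X4) = 0.63 × 1.00 × 0.99 = 0.6237
σ²_T = Σσ²ᵢ + 2·Σσ_ij = 5.7357 + 2 × 2.9935 = 11.7227
α = (4/3)·(1 − 5.7357/11.7227) = 0.681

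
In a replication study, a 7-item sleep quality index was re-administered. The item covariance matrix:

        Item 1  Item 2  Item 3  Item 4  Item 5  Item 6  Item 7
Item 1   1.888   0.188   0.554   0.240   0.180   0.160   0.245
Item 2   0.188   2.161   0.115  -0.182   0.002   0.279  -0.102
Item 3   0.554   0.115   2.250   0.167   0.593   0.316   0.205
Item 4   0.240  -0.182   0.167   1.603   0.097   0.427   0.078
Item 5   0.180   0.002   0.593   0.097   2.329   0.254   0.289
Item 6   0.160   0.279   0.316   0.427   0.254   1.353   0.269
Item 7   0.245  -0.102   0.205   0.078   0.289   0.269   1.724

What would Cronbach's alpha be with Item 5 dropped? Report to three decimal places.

Cronbach's alpha = 0.420

Remaining items: Item 1, Item 2, Item 3, Item 4, Item 6, Item 7 (k = 6).
ΣVar(i) = 1.888 + 2.161 + 2.250 + 1.603 + 1.353 + 1.724 = 10.979
σ²_T = 10.979 + 2 × 2.959 = 16.897
α (item deleted) = (6/5)·(1 − 10.979/16.897) = 0.420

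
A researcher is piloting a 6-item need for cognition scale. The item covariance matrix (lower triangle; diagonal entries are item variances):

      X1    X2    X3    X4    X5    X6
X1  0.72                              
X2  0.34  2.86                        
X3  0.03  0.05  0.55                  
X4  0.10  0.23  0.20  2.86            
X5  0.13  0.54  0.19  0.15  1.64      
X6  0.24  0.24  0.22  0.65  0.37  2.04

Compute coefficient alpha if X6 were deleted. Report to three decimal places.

coefficient alpha = 0.390

Remaining items: X1, X2, X3, X4, X5 (k = 5).
ΣVar(i) = 0.72 + 2.86 + 0.55 + 2.86 + 1.64 = 8.63
σ²_total = 8.63 + 2 × 1.96 = 12.55
α (item deleted) = (5/4)·(1 − 8.63/12.55) = 0.390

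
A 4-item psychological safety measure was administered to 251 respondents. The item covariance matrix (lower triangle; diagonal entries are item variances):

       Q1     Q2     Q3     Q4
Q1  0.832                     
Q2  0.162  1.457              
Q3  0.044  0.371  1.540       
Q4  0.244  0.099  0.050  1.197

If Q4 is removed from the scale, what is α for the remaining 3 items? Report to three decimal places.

Remaining items: Q1, Q2, Q3 (k = 3).
sum of item variances = 0.832 + 1.457 + 1.540 = 3.829
σ²_total = 3.829 + 2 × 0.577 = 4.983
α (item deleted) = (3/2)·(1 − 3.829/4.983) = 0.347

α = 0.347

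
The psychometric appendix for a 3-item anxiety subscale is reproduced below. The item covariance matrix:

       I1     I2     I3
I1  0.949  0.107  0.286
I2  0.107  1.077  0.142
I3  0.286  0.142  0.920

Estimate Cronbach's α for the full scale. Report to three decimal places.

sum of item variances = 0.949 + 1.077 + 0.920 = 2.946
Sum of the distinct covariances = 0.535
σ²_T = 2.946 + 2 × 0.535 = 4.016
α = (k/(k−1))·(1 − sum of item variances/σ²_T) = (3/2)·(1 − 2.946/4.016) = 0.400

α = 0.400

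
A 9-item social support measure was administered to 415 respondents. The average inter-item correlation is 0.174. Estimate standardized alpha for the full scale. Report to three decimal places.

standardized alpha = 0.655

Standardized α = k·r̄ / (1 + (k−1)·r̄) = 9 × 0.174 / (1 + 8 × 0.174)
  = 1.5660 / 2.3920 = 0.655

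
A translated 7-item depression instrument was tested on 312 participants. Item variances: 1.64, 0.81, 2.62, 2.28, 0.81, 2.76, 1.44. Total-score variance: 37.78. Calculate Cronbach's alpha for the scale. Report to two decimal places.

Cronbach's alpha = 0.78

ΣVar(i) = 1.64 + 0.81 + 2.62 + 2.28 + 0.81 + 2.76 + 1.44 = 12.36
α = (k/(k−1))·(1 − ΣVar(i)/σ²_T) = (7/6)·(1 − 12.36/37.78) = 0.78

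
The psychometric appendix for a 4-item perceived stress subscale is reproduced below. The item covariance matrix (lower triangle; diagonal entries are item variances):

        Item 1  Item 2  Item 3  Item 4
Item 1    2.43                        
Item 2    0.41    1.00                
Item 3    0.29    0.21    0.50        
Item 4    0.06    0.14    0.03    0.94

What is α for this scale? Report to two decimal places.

α = 0.43

ΣVar(i) = 2.43 + 1.00 + 0.50 + 0.94 = 4.87
Sum of off-diagonal covariances = 1.14
σ²_total = 4.87 + 2 × 1.14 = 7.15
α = (k/(k−1))·(1 − ΣVar(i)/σ²_total) = (4/3)·(1 − 4.87/7.15) = 0.43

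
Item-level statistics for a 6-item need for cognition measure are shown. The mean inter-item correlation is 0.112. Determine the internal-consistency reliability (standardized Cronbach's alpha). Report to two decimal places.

standardized Cronbach's alpha = 0.43

Standardized α = k·r̄ / (1 + (k−1)·r̄) = 6 × 0.112 / (1 + 5 × 0.112)
  = 0.6720 / 1.5600 = 0.43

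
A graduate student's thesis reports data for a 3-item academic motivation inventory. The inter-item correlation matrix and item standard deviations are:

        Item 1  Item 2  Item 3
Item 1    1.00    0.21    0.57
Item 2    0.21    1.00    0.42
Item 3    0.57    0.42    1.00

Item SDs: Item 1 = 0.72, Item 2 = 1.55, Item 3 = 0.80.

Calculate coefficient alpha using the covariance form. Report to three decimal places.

Σσ²ᵢ = 0.72² + 1.55² + 0.80² = 3.5609
Covariances σ_ij = r_ij · s_i · s_j:
  σ(Item 1,Item 2) = 0.21 × 0.72 × 1.55 = 0.2344
  σ(Item 1,Item 3) = 0.57 × 0.72 × 0.80 = 0.3283
  σ(Item 2,Item 3) = 0.42 × 1.55 × 0.80 = 0.5208
σ²_T = Σσ²ᵢ + 2·Σσ_ij = 3.5609 + 2 × 1.0835 = 5.7279
α = (3/2)·(1 − 3.5609/5.7279) = 0.567

coefficient alpha = 0.567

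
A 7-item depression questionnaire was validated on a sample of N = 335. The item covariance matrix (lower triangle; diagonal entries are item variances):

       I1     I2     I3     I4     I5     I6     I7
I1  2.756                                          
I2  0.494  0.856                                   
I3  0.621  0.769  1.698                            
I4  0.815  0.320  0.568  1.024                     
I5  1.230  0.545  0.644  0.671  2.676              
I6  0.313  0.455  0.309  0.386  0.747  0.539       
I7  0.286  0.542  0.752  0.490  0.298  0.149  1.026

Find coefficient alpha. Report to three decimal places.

ΣVar(i) = 2.756 + 0.856 + 1.698 + 1.024 + 2.676 + 0.539 + 1.026 = 10.575
Σ_{i<j} σ_ij = 11.404
Var(T) = 10.575 + 2 × 11.404 = 33.383
α = (k/(k−1))·(1 − ΣVar(i)/Var(T)) = (7/6)·(1 − 10.575/33.383) = 0.797

coefficient alpha = 0.797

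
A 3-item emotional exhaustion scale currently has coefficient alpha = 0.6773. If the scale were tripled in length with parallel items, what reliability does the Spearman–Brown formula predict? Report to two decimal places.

predicted reliability = 0.86

Length factor m = 3
α' = m·α / (1 + (m−1)·α)
   = 3 × 0.6773 / (1 + (3 − 1) × 0.6773)
   = 2.0319 / 2.3546 = 0.86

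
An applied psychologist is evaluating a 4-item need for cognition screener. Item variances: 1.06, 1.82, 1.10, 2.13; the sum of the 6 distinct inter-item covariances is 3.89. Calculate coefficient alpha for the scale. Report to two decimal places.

coefficient alpha = 0.75

sum of item variances = 1.06 + 1.82 + 1.10 + 2.13 = 6.11
Sum of distinct covariances = 3.89
Var(T) = sum of item variances + 2·Σcov = 6.11 + 2 × 3.89 = 13.89
α = (4/3)·(1 − 6.11/13.89) = 0.75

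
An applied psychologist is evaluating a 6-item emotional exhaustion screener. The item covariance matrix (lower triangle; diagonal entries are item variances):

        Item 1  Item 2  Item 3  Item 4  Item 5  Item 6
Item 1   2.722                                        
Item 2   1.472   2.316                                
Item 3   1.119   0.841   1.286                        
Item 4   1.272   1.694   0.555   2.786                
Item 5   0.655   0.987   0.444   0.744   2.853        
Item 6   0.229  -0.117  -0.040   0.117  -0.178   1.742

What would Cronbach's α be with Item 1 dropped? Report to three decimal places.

Remaining items: Item 2, Item 3, Item 4, Item 5, Item 6 (k = 5).
Σσ²ᵢ = 2.316 + 1.286 + 2.786 + 2.853 + 1.742 = 10.983
σ²_T = 10.983 + 2 × 5.047 = 21.077
α (item deleted) = (5/4)·(1 − 10.983/21.077) = 0.599

Cronbach's α = 0.599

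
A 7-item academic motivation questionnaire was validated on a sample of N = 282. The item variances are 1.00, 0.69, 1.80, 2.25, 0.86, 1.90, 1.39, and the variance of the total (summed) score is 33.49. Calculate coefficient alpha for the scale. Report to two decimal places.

Σσ²ᵢ = 1.00 + 0.69 + 1.80 + 2.25 + 0.86 + 1.90 + 1.39 = 9.89
α = (k/(k−1))·(1 − Σσ²ᵢ/total variance) = (7/6)·(1 − 9.89/33.49) = 0.82

α = 0.82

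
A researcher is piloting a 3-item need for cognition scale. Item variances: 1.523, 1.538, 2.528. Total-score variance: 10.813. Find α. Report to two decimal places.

Σσᵢ² = 1.523 + 1.538 + 2.528 = 5.589
α = (k/(k−1))·(1 − Σσᵢ²/σ²_T) = (3/2)·(1 − 5.589/10.813) = 0.72

α = 0.72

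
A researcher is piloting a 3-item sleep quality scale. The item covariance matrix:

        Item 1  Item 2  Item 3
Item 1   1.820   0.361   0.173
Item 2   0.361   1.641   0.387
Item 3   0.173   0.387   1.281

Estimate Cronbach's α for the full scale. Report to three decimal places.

Σσᵢ² = 1.820 + 1.641 + 1.281 = 4.742
Σ_{i<j} σ_ij = 0.921
total variance = 4.742 + 2 × 0.921 = 6.584
α = (k/(k−1))·(1 − Σσᵢ²/total variance) = (3/2)·(1 − 4.742/6.584) = 0.420

α = 0.420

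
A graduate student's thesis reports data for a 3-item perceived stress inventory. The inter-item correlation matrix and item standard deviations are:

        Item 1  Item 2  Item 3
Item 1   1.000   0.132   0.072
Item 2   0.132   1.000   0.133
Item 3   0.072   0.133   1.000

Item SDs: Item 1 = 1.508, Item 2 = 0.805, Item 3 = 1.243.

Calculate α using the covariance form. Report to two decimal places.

α = 0.24

Σσ²ᵢ = 1.508² + 0.805² + 1.243² = 4.4671
Covariances σ_ij = r_ij · s_i · s_j:
  σ(Item 1,Item 2) = 0.132 × 1.508 × 0.805 = 0.1602
  σ(Item 1,Item 3) = 0.072 × 1.508 × 1.243 = 0.1350
  σ(Item 2,Item 3) = 0.133 × 0.805 × 1.243 = 0.1331
σ²_T = Σσ²ᵢ + 2·Σσ_ij = 4.4671 + 2 × 0.4283 = 5.3237
α = (3/2)·(1 − 4.4671/5.3237) = 0.24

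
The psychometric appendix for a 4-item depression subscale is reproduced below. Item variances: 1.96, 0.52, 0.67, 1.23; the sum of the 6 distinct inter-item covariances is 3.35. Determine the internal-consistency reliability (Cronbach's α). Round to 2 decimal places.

sum of item variances = 1.96 + 0.52 + 0.67 + 1.23 = 4.38
Sum of distinct covariances = 3.35
σ²_total = sum of item variances + 2·Σcov = 4.38 + 2 × 3.35 = 11.08
α = (4/3)·(1 − 4.38/11.08) = 0.81

Cronbach's α = 0.81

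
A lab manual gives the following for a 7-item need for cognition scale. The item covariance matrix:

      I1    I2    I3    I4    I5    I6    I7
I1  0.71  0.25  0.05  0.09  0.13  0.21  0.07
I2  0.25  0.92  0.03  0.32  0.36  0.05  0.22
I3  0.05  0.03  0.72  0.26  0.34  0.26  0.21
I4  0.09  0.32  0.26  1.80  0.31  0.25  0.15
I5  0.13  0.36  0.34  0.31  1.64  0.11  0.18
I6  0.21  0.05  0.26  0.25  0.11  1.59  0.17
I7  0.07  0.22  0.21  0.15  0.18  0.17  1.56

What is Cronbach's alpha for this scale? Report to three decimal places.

sum of item variances = 0.71 + 0.92 + 0.72 + 1.80 + 1.64 + 1.59 + 1.56 = 8.94
Sum of off-diagonal covariances = 4.02
σ²_total = 8.94 + 2 × 4.02 = 16.98
α = (k/(k−1))·(1 − sum of item variances/σ²_total) = (7/6)·(1 − 8.94/16.98) = 0.552

Cronbach's alpha = 0.552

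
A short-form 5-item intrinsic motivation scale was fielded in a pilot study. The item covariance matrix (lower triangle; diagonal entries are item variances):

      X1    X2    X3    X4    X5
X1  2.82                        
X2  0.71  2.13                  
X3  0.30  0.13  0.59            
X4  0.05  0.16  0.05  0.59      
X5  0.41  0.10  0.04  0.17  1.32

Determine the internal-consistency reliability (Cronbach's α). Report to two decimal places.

Cronbach's α = 0.45

sum of item variances = 2.82 + 2.13 + 0.59 + 0.59 + 1.32 = 7.45
Sum of the distinct covariances = 2.12
σ²_total = 7.45 + 2 × 2.12 = 11.69
α = (k/(k−1))·(1 − sum of item variances/σ²_total) = (5/4)·(1 − 7.45/11.69) = 0.45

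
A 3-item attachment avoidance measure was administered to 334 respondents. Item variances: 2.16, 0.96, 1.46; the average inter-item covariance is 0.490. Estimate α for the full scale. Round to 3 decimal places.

Σσᵢ² = 2.16 + 0.96 + 1.46 = 4.58
Sum of the 3 distinct covariances = 3 × 0.490 = 1.470
Var(T) = Σσᵢ² + 2·Σcov = 4.58 + 2 × 1.470 = 7.520
α = (3/2)·(1 − 4.58/7.520) = 0.586

α = 0.586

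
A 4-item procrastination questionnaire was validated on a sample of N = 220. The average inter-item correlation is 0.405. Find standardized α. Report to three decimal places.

standardized α = 0.731

Standardized α = k·r̄ / (1 + (k−1)·r̄) = 4 × 0.405 / (1 + 3 × 0.405)
  = 1.6200 / 2.2150 = 0.731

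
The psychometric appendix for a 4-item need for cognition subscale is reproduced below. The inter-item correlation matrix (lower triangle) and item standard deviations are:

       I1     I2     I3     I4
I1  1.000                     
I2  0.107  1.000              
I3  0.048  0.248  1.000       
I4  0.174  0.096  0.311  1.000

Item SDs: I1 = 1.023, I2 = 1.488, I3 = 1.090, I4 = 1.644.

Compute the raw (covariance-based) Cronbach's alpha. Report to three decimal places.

Cronbach's alpha = 0.430

Σσ²ᵢ = 1.023² + 1.488² + 1.090² + 1.644² = 7.1515
Covariances σ_ij = r_ij · s_i · s_j:
  σ(I1,I2) = 0.107 × 1.023 × 1.488 = 0.1629
  σ(I1,I3) = 0.048 × 1.023 × 1.090 = 0.0535
  σ(I1,I4) = 0.174 × 1.023 × 1.644 = 0.2926
  σ(I2,I3) = 0.248 × 1.488 × 1.090 = 0.4022
  σ(I2,I4) = 0.096 × 1.488 × 1.644 = 0.2348
  σ(I3,I4) = 0.311 × 1.090 × 1.644 = 0.5573
σ²_T = Σσ²ᵢ + 2·Σσ_ij = 7.1515 + 2 × 1.7033 = 10.5581
α = (4/3)·(1 − 7.1515/10.5581) = 0.430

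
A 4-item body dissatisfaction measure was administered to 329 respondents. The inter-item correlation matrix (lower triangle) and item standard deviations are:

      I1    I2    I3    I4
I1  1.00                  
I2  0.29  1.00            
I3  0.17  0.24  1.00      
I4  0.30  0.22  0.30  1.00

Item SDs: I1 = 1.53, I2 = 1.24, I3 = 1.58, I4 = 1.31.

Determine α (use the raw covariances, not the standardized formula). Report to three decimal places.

α = 0.569

Σσ²ᵢ = 1.53² + 1.24² + 1.58² + 1.31² = 8.0910
Covariances σ_ij = r_ij · s_i · s_j:
  σ(I1,I2) = 0.29 × 1.53 × 1.24 = 0.5502
  σ(I1,I3) = 0.17 × 1.53 × 1.58 = 0.4110
  σ(I1,I4) = 0.30 × 1.53 × 1.31 = 0.6013
  σ(I2,I3) = 0.24 × 1.24 × 1.58 = 0.4702
  σ(I2,I4) = 0.22 × 1.24 × 1.31 = 0.3574
  σ(I3,I4) = 0.30 × 1.58 × 1.31 = 0.6209
σ²_T = Σσ²ᵢ + 2·Σσ_ij = 8.0910 + 2 × 3.0110 = 14.1130
α = (4/3)·(1 − 8.0910/14.1130) = 0.569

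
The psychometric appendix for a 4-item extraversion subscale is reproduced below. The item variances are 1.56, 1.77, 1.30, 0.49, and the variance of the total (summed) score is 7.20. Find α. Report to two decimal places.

α = 0.39

sum of item variances = 1.56 + 1.77 + 1.30 + 0.49 = 5.12
α = (k/(k−1))·(1 − sum of item variances/σ²_total) = (4/3)·(1 − 5.12/7.20) = 0.39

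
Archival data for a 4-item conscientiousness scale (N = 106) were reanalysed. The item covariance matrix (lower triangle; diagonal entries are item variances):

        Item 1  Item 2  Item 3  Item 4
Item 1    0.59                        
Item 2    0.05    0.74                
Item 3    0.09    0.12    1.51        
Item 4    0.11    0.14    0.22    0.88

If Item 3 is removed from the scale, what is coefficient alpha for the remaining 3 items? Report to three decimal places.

coefficient alpha = 0.320

Remaining items: Item 1, Item 2, Item 4 (k = 3).
ΣVar(i) = 0.59 + 0.74 + 0.88 = 2.21
total variance = 2.21 + 2 × 0.30 = 2.81
α (item deleted) = (3/2)·(1 − 2.21/2.81) = 0.320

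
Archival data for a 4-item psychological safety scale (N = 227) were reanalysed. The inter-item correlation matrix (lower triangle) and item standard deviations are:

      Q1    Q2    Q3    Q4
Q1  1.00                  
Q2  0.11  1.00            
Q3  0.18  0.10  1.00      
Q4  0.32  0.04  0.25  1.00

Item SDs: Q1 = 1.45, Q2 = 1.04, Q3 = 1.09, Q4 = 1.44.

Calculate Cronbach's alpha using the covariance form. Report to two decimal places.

Σσ²ᵢ = 1.45² + 1.04² + 1.09² + 1.44² = 6.4458
Covariances σ_ij = r_ij · s_i · s_j:
  σ(Q1,Q2) = 0.11 × 1.45 × 1.04 = 0.1659
  σ(Q1,Q3) = 0.18 × 1.45 × 1.09 = 0.2845
  σ(Q1,Q4) = 0.32 × 1.45 × 1.44 = 0.6682
  σ(Q2,Q3) = 0.10 × 1.04 × 1.09 = 0.1134
  σ(Q2,Q4) = 0.04 × 1.04 × 1.44 = 0.0599
  σ(Q3,Q4) = 0.25 × 1.09 × 1.44 = 0.3924
σ²_T = Σσ²ᵢ + 2·Σσ_ij = 6.4458 + 2 × 1.6843 = 9.8144
α = (4/3)·(1 − 6.4458/9.8144) = 0.46

α = 0.46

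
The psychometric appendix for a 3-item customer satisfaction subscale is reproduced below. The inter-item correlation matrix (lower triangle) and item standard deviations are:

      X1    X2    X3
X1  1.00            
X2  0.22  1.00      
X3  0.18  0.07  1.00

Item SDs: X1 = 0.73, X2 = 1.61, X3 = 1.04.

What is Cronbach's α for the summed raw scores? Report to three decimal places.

Σσ²ᵢ = 0.73² + 1.61² + 1.04² = 4.2066
Covariances σ_ij = r_ij · s_i · s_j:
  σ(X1,X2) = 0.22 × 0.73 × 1.61 = 0.2586
  σ(X1,X3) = 0.18 × 0.73 × 1.04 = 0.1367
  σ(X2,X3) = 0.07 × 1.61 × 1.04 = 0.1172
σ²_T = Σσ²ᵢ + 2·Σσ_ij = 4.2066 + 2 × 0.5125 = 5.2316
α = (3/2)·(1 − 4.2066/5.2316) = 0.294

α = 0.294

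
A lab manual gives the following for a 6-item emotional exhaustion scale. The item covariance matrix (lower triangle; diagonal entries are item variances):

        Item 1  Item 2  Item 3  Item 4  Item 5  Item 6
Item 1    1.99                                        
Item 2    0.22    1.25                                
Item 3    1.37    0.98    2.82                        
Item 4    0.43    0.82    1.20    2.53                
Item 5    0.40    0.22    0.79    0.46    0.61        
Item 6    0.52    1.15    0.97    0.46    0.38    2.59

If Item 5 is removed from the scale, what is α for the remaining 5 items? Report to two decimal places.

α = 0.74

Remaining items: Item 1, Item 2, Item 3, Item 4, Item 6 (k = 5).
ΣVar(i) = 1.99 + 1.25 + 2.82 + 2.53 + 2.59 = 11.18
σ²_T = 11.18 + 2 × 8.12 = 27.42
α (item deleted) = (5/4)·(1 − 11.18/27.42) = 0.74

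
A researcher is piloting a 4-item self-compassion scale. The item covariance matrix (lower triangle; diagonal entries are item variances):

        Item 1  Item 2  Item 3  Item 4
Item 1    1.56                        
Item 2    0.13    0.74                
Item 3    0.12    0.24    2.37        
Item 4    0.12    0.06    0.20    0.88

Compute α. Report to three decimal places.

Σσᵢ² = 1.56 + 0.74 + 2.37 + 0.88 = 5.55
Sum of off-diagonal covariances = 0.87
Var(T) = 5.55 + 2 × 0.87 = 7.29
α = (k/(k−1))·(1 − Σσᵢ²/Var(T)) = (4/3)·(1 − 5.55/7.29) = 0.318

α = 0.318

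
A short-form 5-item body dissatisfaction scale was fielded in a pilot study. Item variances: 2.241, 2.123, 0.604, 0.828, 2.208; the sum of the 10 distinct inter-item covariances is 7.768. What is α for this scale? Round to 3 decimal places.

Σσᵢ² = 2.241 + 2.123 + 0.604 + 0.828 + 2.208 = 8.004
Sum of distinct covariances = 7.768
Var(T) = Σσᵢ² + 2·Σcov = 8.004 + 2 × 7.768 = 23.540
α = (5/4)·(1 − 8.004/23.540) = 0.825

α = 0.825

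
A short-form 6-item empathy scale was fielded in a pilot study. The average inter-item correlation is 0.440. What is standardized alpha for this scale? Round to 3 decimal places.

Standardized α = k·r̄ / (1 + (k−1)·r̄) = 6 × 0.440 / (1 + 5 × 0.440)
  = 2.6400 / 3.2000 = 0.825

standardized alpha = 0.825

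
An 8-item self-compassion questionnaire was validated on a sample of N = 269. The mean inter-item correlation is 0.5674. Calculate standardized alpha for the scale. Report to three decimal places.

Standardized α = k·r̄ / (1 + (k−1)·r̄) = 8 × 0.5674 / (1 + 7 × 0.5674)
  = 4.5392 / 4.9718 = 0.913

α = 0.913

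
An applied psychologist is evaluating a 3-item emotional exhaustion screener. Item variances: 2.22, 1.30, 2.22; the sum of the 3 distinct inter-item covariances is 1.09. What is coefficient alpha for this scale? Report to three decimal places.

α = 0.413

Σσ²ᵢ = 2.22 + 1.30 + 2.22 = 5.74
Sum of distinct covariances = 1.09
σ²_T = Σσ²ᵢ + 2·Σcov = 5.74 + 2 × 1.09 = 7.92
α = (3/2)·(1 − 5.74/7.92) = 0.413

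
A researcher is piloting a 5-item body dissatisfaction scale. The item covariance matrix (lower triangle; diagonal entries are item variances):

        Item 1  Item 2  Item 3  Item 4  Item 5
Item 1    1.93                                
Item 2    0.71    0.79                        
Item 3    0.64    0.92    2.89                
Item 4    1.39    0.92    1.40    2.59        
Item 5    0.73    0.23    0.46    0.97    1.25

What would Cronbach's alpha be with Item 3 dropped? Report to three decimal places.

Cronbach's alpha = 0.802

Remaining items: Item 1, Item 2, Item 4, Item 5 (k = 4).
Σσ²ᵢ = 1.93 + 0.79 + 2.59 + 1.25 = 6.56
σ²_total = 6.56 + 2 × 4.95 = 16.46
α (item deleted) = (4/3)·(1 − 6.56/16.46) = 0.802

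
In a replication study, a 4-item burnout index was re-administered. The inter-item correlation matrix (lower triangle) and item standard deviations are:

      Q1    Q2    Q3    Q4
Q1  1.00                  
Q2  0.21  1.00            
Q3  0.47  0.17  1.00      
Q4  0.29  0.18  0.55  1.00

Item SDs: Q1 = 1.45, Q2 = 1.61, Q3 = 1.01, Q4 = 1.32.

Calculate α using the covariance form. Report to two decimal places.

Σσ²ᵢ = 1.45² + 1.61² + 1.01² + 1.32² = 7.4571
Covariances σ_ij = r_ij · s_i · s_j:
  σ(Q1,Q2) = 0.21 × 1.45 × 1.61 = 0.4902
  σ(Q1,Q3) = 0.47 × 1.45 × 1.01 = 0.6883
  σ(Q1,Q4) = 0.29 × 1.45 × 1.32 = 0.5551
  σ(Q2,Q3) = 0.17 × 1.61 × 1.01 = 0.2764
  σ(Q2,Q4) = 0.18 × 1.61 × 1.32 = 0.3825
  σ(Q3,Q4) = 0.55 × 1.01 × 1.32 = 0.7333
σ²_T = Σσ²ᵢ + 2·Σσ_ij = 7.4571 + 2 × 3.1258 = 13.7087
α = (4/3)·(1 − 7.4571/13.7087) = 0.61

α = 0.61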